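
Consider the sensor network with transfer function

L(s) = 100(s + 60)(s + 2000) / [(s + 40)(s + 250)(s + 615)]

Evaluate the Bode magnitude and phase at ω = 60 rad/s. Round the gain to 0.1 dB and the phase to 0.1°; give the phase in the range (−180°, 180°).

3.4 dB, -28.7°

At s = jω = j60:
zero (s+60): 60 + j60 → |·| = √(60²+60²) = √7200 ≈ 84.853, ∠ = arctan(60/60) ≈ 45.00°
zero (s+2000): 2000 + j60 → |·| = √(2000²+60²) = √4003600 ≈ 2000.9, ∠ = arctan(60/2000) ≈ 1.72°
pole (s+40): 40 + j60 → |·| = √(40²+60²) = √5200 ≈ 72.111, ∠ = arctan(60/40) ≈ 56.31°
pole (s+250): 250 + j60 → |·| = √(250²+60²) = √66100 ≈ 257.1, ∠ = arctan(60/250) ≈ 13.50°
pole (s+615): 615 + j60 → |·| = √(615²+60²) = √381825 ≈ 617.92, ∠ = arctan(60/615) ≈ 5.57°
|L| = 100 · 1.6978e+05 / 1.1456e+07 ≈ 1.482
Gain = 20 log₁₀(1.482) ≈ 3.42 dB
∠L = 46.72° − 75.38° = -28.66°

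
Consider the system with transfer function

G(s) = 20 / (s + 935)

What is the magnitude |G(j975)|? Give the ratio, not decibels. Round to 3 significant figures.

0.0148

At s = jω = j975:
pole (s+935): 935 + j975 → |·| = √(935²+975²) = √1824850 ≈ 1350.9, ∠ = arctan(975/935) ≈ 46.20°
|G| = 20 / 1350.9 ≈ 0.014805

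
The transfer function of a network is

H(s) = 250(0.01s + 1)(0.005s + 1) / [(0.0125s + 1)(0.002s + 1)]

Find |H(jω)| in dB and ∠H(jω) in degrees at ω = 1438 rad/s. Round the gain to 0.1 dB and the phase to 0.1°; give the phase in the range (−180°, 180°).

53.6 dB, 10.5°

At ω = 1438 rad/s:
zero (1 + j1438·0.01) = 1 + j14.38 → |·| ≈ 14.415, ∠ ≈ 86.02°
zero (1 + j1438·0.005) = 1 + j7.19 → |·| ≈ 7.2592, ∠ ≈ 82.08°
pole (1 + j1438·0.0125) = 1 + j17.975 → |·| ≈ 18.003, ∠ ≈ 86.82°
pole (1 + j1438·0.002) = 1 + j2.876 → |·| ≈ 3.0449, ∠ ≈ 70.83°
|H| = 250 · 14.415 · 7.2592 / (18.003 · 3.0449) ≈ 477.23
Gain = 20 log₁₀(477.23) ≈ 53.57 dB
∠H = (86.02° + 82.08°) − (86.82° + 70.83°) = 10.45°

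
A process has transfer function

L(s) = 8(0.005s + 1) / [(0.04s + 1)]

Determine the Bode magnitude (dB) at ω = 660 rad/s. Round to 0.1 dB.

0.4 dB

At ω = 660 rad/s:
zero (1 + j660·0.005) = 1 + j3.3 → |·| ≈ 3.4482, ∠ ≈ 73.14°
pole (1 + j660·0.04) = 1 + j26.4 → |·| ≈ 26.419, ∠ ≈ 87.83°
|L| = 8 · 3.4482 / (26.419) ≈ 1.0442
Gain = 20 log₁₀(1.0442) ≈ 0.38 dB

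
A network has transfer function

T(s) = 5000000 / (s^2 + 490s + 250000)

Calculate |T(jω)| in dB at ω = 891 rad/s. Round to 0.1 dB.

At s = jω = j891:
quadratic: (j891)² + 490·j891 + 250000 = -543881 + j436590 → |·| ≈ 6.9744e+05, ∠ ≈ 141.24°
|T| = 5000000 / 6.9744e+05 ≈ 7.1691
Gain = 20 log₁₀(7.1691) ≈ 17.11 dB

17.1 dB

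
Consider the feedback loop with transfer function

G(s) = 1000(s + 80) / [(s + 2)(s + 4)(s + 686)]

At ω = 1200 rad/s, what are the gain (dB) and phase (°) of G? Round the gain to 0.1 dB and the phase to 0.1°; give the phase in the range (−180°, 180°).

At s = jω = j1200:
zero (s+80): 80 + j1200 → |·| = √(80²+1200²) = √1446400 ≈ 1202.7, ∠ = arctan(1200/80) ≈ 86.19°
pole (s+2): 2 + j1200 → |·| = √(2²+1200²) = √1440004 ≈ 1200, ∠ = arctan(1200/2) ≈ 89.90°
pole (s+4): 4 + j1200 → |·| = √(4²+1200²) = √1440016 ≈ 1200, ∠ = arctan(1200/4) ≈ 89.81°
pole (s+686): 686 + j1200 → |·| = √(686²+1200²) = √1910596 ≈ 1382.2, ∠ = arctan(1200/686) ≈ 60.24°
|G| = 1000 · 1202.7 / 1.9904e+09 ≈ 0.00060425
Gain = 20 log₁₀(0.00060425) ≈ -64.38 dB
∠G = 86.19° − 239.95° = -153.76°

-64.4 dB, -153.8°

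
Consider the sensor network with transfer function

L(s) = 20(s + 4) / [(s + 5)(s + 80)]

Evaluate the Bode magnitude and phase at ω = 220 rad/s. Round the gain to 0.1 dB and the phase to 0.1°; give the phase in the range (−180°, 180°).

At s = jω = j220:
zero (s+4): 4 + j220 → |·| = √(4²+220²) = √48416 ≈ 220.04, ∠ = arctan(220/4) ≈ 88.96°
pole (s+5): 5 + j220 → |·| = √(5²+220²) = √48425 ≈ 220.06, ∠ = arctan(220/5) ≈ 88.70°
pole (s+80): 80 + j220 → |·| = √(80²+220²) = √54800 ≈ 234.09, ∠ = arctan(220/80) ≈ 70.02°
|L| = 20 · 220.04 / 51514 ≈ 0.085429
Gain = 20 log₁₀(0.085429) ≈ -21.37 dB
∠L = 88.96° − 158.72° = -69.76°

-21.4 dB, -69.8°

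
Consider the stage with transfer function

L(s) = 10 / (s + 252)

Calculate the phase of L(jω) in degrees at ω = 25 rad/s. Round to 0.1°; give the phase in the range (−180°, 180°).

At s = jω = j25:
pole (s+252): 252 + j25 → |·| = √(252²+25²) = √64129 ≈ 253.24, ∠ = arctan(25/252) ≈ 5.67°
∠L = 0.00° − 5.67° = -5.67°

-5.7°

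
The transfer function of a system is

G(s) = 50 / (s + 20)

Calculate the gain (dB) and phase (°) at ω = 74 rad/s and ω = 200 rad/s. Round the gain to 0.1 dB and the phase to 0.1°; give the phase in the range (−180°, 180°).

Substitute s = j74:
Numerator: 50 = 50 + j0
Denominator: (j74) + 20 = 20 + j74
|N| = √(50² + 0²) ≈ 50, ∠N ≈ 0.00°
|D| = √(20² + 74²) ≈ 76.655, ∠D ≈ 74.88°
|G| = 50 / 76.655 ≈ 0.65227
Gain = 20 log₁₀(0.65227) ≈ -3.71 dB
∠G = 0.00° − 74.88° = -74.88°

Substitute s = j200:
Numerator: 50 = 50 + j0
Denominator: (j200) + 20 = 20 + j200
|N| = √(50² + 0²) ≈ 50, ∠N ≈ 0.00°
|D| = √(20² + 200²) ≈ 201, ∠D ≈ 84.29°
|G| = 50 / 201 ≈ 0.24876
Gain = 20 log₁₀(0.24876) ≈ -12.08 dB
∠G = 0.00° − 84.29° = -84.29°

ω = 74: -3.7 dB, -74.9°; ω = 200: -12.1 dB, -84.3°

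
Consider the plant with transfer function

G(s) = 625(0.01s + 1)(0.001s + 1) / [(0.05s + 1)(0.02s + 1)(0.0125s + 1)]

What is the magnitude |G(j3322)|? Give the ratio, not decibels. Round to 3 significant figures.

0.157

At ω = 3322 rad/s:
zero (1 + j3322·0.01) = 1 + j33.22 → |·| ≈ 33.235, ∠ ≈ 88.28°
zero (1 + j3322·0.001) = 1 + j3.322 → |·| ≈ 3.4692, ∠ ≈ 73.25°
pole (1 + j3322·0.05) = 1 + j166.1 → |·| ≈ 166.1, ∠ ≈ 89.66°
pole (1 + j3322·0.02) = 1 + j66.44 → |·| ≈ 66.448, ∠ ≈ 89.14°
pole (1 + j3322·0.0125) = 1 + j41.525 → |·| ≈ 41.537, ∠ ≈ 88.62°
|G| = 625 · 33.235 · 3.4692 / (166.1 · 66.448 · 41.537) ≈ 0.15719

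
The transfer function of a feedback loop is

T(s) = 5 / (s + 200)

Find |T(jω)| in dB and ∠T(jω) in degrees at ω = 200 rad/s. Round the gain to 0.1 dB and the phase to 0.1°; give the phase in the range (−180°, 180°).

-35.1 dB, -45.0°

At s = jω = j200:
pole (s+200): 200 + j200 → |·| = √(200²+200²) = √80000 ≈ 282.84, ∠ = arctan(200/200) ≈ 45.00°
|T| = 5 / 282.84 ≈ 0.017678
Gain = 20 log₁₀(0.017678) ≈ -35.05 dB
∠T = 0.00° − 45.00° = -45.00°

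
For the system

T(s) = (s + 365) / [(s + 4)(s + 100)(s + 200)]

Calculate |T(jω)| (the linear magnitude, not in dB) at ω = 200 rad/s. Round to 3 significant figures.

3.29e-05

At s = jω = j200:
zero (s+365): 365 + j200 → |·| = √(365²+200²) = √173225 ≈ 416.2, ∠ = arctan(200/365) ≈ 28.72°
pole (s+4): 4 + j200 → |·| = √(4²+200²) = √40016 ≈ 200.04, ∠ = arctan(200/4) ≈ 88.85°
pole (s+100): 100 + j200 → |·| = √(100²+200²) = √50000 ≈ 223.61, ∠ = arctan(200/100) ≈ 63.43°
pole (s+200): 200 + j200 → |·| = √(200²+200²) = √80000 ≈ 282.84, ∠ = arctan(200/200) ≈ 45.00°
|T| = 1 · 416.2 / 1.2652e+07 ≈ 3.2896e-05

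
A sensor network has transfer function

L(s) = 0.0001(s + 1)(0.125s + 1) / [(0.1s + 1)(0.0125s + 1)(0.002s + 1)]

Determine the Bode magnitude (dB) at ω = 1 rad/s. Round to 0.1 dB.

-77.0 dB

At ω = 1 rad/s:
zero (1 + j1·1) = 1 + j1 → |·| ≈ 1.4142, ∠ ≈ 45.00°
zero (1 + j1·0.125) = 1 + j0.125 → |·| ≈ 1.0078, ∠ ≈ 7.13°
pole (1 + j1·0.1) = 1 + j0.1 → |·| ≈ 1.005, ∠ ≈ 5.71°
pole (1 + j1·0.0125) = 1 + j0.0125 → |·| ≈ 1.0001, ∠ ≈ 0.72°
pole (1 + j1·0.002) = 1 + j0.002 → |·| ≈ 1, ∠ ≈ 0.11°
|L| = 0.0001 · 1.4142 · 1.0078 / (1.005 · 1.0001 · 1) ≈ 0.0001418
Gain = 20 log₁₀(0.0001418) ≈ -76.97 dB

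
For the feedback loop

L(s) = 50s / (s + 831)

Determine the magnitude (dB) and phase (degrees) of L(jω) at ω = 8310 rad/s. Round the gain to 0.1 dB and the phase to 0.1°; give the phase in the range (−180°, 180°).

33.9 dB, 5.7°

At s = jω = j8310:
zero at origin: s = j8310 → |·| = 8310, ∠ = 90.00°
pole (s+831): 831 + j8310 → |·| = √(831²+8310²) = √69746661 ≈ 8351.4, ∠ = arctan(8310/831) ≈ 84.29°
|L| = 50 · 8310 / 8351.4 ≈ 49.752
Gain = 20 log₁₀(49.752) ≈ 33.94 dB
∠L = 90.00° − 84.29° = 5.71°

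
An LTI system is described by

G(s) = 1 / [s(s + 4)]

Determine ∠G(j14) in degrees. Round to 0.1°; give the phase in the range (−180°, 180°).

-164.1°

At s = jω = j14:
pole (s+4): 4 + j14 → |·| = √(4²+14²) = √212 ≈ 14.56, ∠ = arctan(14/4) ≈ 74.05°
pole at origin: |s| = 14, ∠ = 90.00° (in denominator)
∠G = 0.00° − 164.05° = -164.05°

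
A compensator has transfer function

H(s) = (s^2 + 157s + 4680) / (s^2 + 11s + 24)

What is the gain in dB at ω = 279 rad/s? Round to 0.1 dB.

0.8 dB

Substitute s = j279:
Numerator: (j279)^2 + 157(j279) + 4680 = -73161 + j43803
Denominator: (j279)^2 + 11(j279) + 24 = -77817 + j3069
|N| = √(73161² + 43803²) ≈ 85272, ∠N ≈ 149.09°
|D| = √(77817² + 3069²) ≈ 77877, ∠D ≈ 177.74°
|H| = 85272 / 77877 ≈ 1.095
Gain = 20 log₁₀(1.095) ≈ 0.79 dB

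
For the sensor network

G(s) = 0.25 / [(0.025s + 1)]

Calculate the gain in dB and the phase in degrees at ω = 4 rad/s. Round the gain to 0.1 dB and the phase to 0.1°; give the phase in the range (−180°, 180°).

At ω = 4 rad/s:
pole (1 + j4·0.025) = 1 + j0.1 → |·| ≈ 1.005, ∠ ≈ 5.71°
|G| = 0.25 · 1 / (1.005) ≈ 0.24876
Gain = 20 log₁₀(0.24876) ≈ -12.08 dB
∠G = (0°) − (5.71°) = -5.71°

-12.1 dB, -5.7°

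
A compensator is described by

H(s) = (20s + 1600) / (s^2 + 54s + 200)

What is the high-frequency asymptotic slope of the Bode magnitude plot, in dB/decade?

-20 dB/decade

Each pole contributes −20 dB/decade at high frequency; each zero contributes +20 dB/decade.
Net: 1 zero(s) − 2 pole(s) → -20 dB/decade.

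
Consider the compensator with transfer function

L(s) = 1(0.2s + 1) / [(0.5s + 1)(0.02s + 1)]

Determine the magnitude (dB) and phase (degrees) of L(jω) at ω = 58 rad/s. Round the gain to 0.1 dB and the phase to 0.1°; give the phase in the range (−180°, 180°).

At ω = 58 rad/s:
zero (1 + j58·0.2) = 1 + j11.6 → |·| ≈ 11.643, ∠ ≈ 85.07°
pole (1 + j58·0.5) = 1 + j29 → |·| ≈ 29.017, ∠ ≈ 88.03°
pole (1 + j58·0.02) = 1 + j1.16 → |·| ≈ 1.5315, ∠ ≈ 49.24°
|L| = 1 · 11.643 / (29.017 · 1.5315) ≈ 0.262
Gain = 20 log₁₀(0.262) ≈ -11.63 dB
∠L = (85.07°) − (88.03° + 49.24°) = -52.20°

-11.6 dB, -52.2°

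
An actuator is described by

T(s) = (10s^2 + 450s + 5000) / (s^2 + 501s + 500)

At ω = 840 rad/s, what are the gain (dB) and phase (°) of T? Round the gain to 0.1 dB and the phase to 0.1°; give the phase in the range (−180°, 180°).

Substitute s = j840:
Numerator: 10(j840)^2 + 450(j840) + 5000 = -7051000 + j378000
Denominator: (j840)^2 + 501(j840) + 500 = -705100 + j420840
|N| = √(7051000² + 378000²) ≈ 7.0611e+06, ∠N ≈ 176.93°
|D| = √(705100² + 420840²) ≈ 8.2114e+05, ∠D ≈ 149.17°
|T| = 7.0611e+06 / 8.2114e+05 ≈ 8.5991
Gain = 20 log₁₀(8.5991) ≈ 18.69 dB
∠T = 176.93° − 149.17° = 27.76°

18.7 dB, 27.8°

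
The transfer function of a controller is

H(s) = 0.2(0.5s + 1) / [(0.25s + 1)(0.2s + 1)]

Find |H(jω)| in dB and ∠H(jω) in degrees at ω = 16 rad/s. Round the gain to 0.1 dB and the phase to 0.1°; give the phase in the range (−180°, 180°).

-18.7 dB, -65.7°

At ω = 16 rad/s:
zero (1 + j16·0.5) = 1 + j8 → |·| ≈ 8.0623, ∠ ≈ 82.87°
pole (1 + j16·0.25) = 1 + j4 → |·| ≈ 4.1231, ∠ ≈ 75.96°
pole (1 + j16·0.2) = 1 + j3.2 → |·| ≈ 3.3526, ∠ ≈ 72.65°
|H| = 0.2 · 8.0623 / (4.1231 · 3.3526) ≈ 0.11665
Gain = 20 log₁₀(0.11665) ≈ -18.66 dB
∠H = (82.87°) − (75.96° + 72.65°) = -65.74°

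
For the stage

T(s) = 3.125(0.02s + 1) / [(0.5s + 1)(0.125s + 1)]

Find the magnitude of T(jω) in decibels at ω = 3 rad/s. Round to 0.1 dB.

At ω = 3 rad/s:
zero (1 + j3·0.02) = 1 + j0.06 → |·| ≈ 1.0018, ∠ ≈ 3.43°
pole (1 + j3·0.5) = 1 + j1.5 → |·| ≈ 1.8028, ∠ ≈ 56.31°
pole (1 + j3·0.125) = 1 + j0.375 → |·| ≈ 1.068, ∠ ≈ 20.56°
|T| = 3.125 · 1.0018 / (1.8028 · 1.068) ≈ 1.626
Gain = 20 log₁₀(1.626) ≈ 4.22 dB

4.2 dB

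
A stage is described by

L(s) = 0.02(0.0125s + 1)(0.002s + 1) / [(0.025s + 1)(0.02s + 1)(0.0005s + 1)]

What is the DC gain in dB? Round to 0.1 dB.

L(0) = 0.02 · 1 / 1 = 0.02
20 log₁₀(0.02) ≈ -33.98 dB

-34.0 dB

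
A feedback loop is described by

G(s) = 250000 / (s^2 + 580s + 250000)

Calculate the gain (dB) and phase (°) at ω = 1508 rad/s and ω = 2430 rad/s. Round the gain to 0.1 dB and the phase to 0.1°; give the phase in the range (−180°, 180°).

ω = 1508: -18.9 dB, -156.6°; ω = 2430: -27.4 dB, -166.0°

At s = jω = j1508:
quadratic: (j1508)² + 580·j1508 + 250000 = -2024064 + j874640 → |·| ≈ 2.205e+06, ∠ ≈ 156.63°
|G| = 250000 / 2.205e+06 ≈ 0.11338
Gain = 20 log₁₀(0.11338) ≈ -18.91 dB
∠G = 0.00° − 156.63° = -156.63°

At s = jω = j2430:
quadratic: (j2430)² + 580·j2430 + 250000 = -5654900 + j1409400 → |·| ≈ 5.8279e+06, ∠ ≈ 166.01°
|G| = 250000 / 5.8279e+06 ≈ 0.042897
Gain = 20 log₁₀(0.042897) ≈ -27.35 dB
∠G = 0.00° − 166.01° = -166.01°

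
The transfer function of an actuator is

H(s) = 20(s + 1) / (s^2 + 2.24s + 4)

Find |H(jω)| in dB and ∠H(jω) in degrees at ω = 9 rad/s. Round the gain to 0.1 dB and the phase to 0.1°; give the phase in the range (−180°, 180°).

7.1 dB, -81.7°

At s = jω = j9:
zero (s+1): 1 + j9 → |·| = √(1²+9²) = √82 ≈ 9.0554, ∠ = arctan(9/1) ≈ 83.66°
quadratic: (j9)² + 2.24·j9 + 4 = -77 + j20.16 → |·| ≈ 79.595, ∠ ≈ 165.33°
|H| = 20 · 9.0554 / 79.595 ≈ 2.2754
Gain = 20 log₁₀(2.2754) ≈ 7.14 dB
∠H = 83.66° − 165.33° = -81.67°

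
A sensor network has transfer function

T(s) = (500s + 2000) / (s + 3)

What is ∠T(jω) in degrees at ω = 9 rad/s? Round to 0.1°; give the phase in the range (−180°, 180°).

-5.5°

Substitute s = j9:
Numerator: 500(j9) + 2000 = 2000 + j4500
Denominator: (j9) + 3 = 3 + j9
|N| = √(2000² + 4500²) ≈ 4924.4, ∠N ≈ 66.04°
|D| = √(3² + 9²) ≈ 9.4868, ∠D ≈ 71.57°
∠T = 66.04° − 71.57° = -5.53°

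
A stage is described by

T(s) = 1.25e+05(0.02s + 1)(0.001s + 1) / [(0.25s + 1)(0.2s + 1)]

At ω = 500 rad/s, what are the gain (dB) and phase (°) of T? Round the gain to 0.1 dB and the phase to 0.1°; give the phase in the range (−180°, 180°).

41.0 dB, -68.1°

At ω = 500 rad/s:
zero (1 + j500·0.02) = 1 + j10 → |·| ≈ 10.05, ∠ ≈ 84.29°
zero (1 + j500·0.001) = 1 + j0.5 → |·| ≈ 1.118, ∠ ≈ 26.57°
pole (1 + j500·0.25) = 1 + j125 → |·| ≈ 125, ∠ ≈ 89.54°
pole (1 + j500·0.2) = 1 + j100 → |·| ≈ 100, ∠ ≈ 89.43°
|T| = 1.25e+05 · 10.05 · 1.118 / (125 · 100) ≈ 112.36
Gain = 20 log₁₀(112.36) ≈ 41.01 dB
∠T = (84.29° + 26.57°) − (89.54° + 89.43°) = -68.11°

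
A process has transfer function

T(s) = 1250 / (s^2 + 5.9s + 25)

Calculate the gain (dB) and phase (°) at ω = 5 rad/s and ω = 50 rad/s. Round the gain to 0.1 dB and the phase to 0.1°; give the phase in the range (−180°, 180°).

At s = jω = j5:
quadratic: (j5)² + 5.9·j5 + 25 = 0 + j29.5 → |·| ≈ 29.5, ∠ ≈ 90.00°
|T| = 1250 / 29.5 ≈ 42.373
Gain = 20 log₁₀(42.373) ≈ 32.54 dB
∠T = 0.00° − 90.00° = -90.00°

At s = jω = j50:
quadratic: (j50)² + 5.9·j50 + 25 = -2475 + j295 → |·| ≈ 2492.5, ∠ ≈ 173.20°
|T| = 1250 / 2492.5 ≈ 0.5015
Gain = 20 log₁₀(0.5015) ≈ -5.99 dB
∠T = 0.00° − 173.20° = -173.20°

ω = 5: 32.5 dB, -90.0°; ω = 50: -6.0 dB, -173.2°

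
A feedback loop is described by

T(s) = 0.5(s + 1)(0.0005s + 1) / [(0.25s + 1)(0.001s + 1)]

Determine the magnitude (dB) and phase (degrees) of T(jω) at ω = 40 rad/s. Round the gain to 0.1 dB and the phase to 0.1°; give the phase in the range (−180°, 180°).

At ω = 40 rad/s:
zero (1 + j40·1) = 1 + j40 → |·| ≈ 40.012, ∠ ≈ 88.57°
zero (1 + j40·0.0005) = 1 + j0.02 → |·| ≈ 1.0002, ∠ ≈ 1.15°
pole (1 + j40·0.25) = 1 + j10 → |·| ≈ 10.05, ∠ ≈ 84.29°
pole (1 + j40·0.001) = 1 + j0.04 → |·| ≈ 1.0008, ∠ ≈ 2.29°
|T| = 0.5 · 40.012 · 1.0002 / (10.05 · 1.0008) ≈ 1.9895
Gain = 20 log₁₀(1.9895) ≈ 5.97 dB
∠T = (88.57° + 1.15°) − (84.29° + 2.29°) = 3.14°

6.0 dB, 3.1°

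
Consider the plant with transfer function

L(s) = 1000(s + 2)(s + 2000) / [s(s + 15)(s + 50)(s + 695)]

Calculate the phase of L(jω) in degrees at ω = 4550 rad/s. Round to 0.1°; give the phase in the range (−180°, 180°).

At s = jω = j4550:
zero (s+2): 2 + j4550 → |·| = √(2²+4550²) = √20702504 ≈ 4550, ∠ = arctan(4550/2) ≈ 89.97°
zero (s+2000): 2000 + j4550 → |·| = √(2000²+4550²) = √24702500 ≈ 4970.2, ∠ = arctan(4550/2000) ≈ 66.27°
pole (s+15): 15 + j4550 → |·| = √(15²+4550²) = √20702725 ≈ 4550, ∠ = arctan(4550/15) ≈ 89.81°
pole (s+50): 50 + j4550 → |·| = √(50²+4550²) = √20705000 ≈ 4550.3, ∠ = arctan(4550/50) ≈ 89.37°
pole (s+695): 695 + j4550 → |·| = √(695²+4550²) = √21185525 ≈ 4602.8, ∠ = arctan(4550/695) ≈ 81.32°
pole at origin: |s| = 4550, ∠ = 90.00° (in denominator)
∠L = 156.24° − 350.50° = -194.26° ≡ 165.74° (principal value)

165.7°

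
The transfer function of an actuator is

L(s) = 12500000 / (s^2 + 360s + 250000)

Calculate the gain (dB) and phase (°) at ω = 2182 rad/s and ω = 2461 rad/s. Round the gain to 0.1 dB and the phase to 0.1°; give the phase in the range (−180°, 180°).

ω = 2182: 8.7 dB, -170.1°; ω = 2461: 6.6 dB, -171.3°

At s = jω = j2182:
quadratic: (j2182)² + 360·j2182 + 250000 = -4511124 + j785520 → |·| ≈ 4.579e+06, ∠ ≈ 170.12°
|L| = 12500000 / 4.579e+06 ≈ 2.7299
Gain = 20 log₁₀(2.7299) ≈ 8.72 dB
∠L = 0.00° − 170.12° = -170.12°

At s = jω = j2461:
quadratic: (j2461)² + 360·j2461 + 250000 = -5806521 + j885960 → |·| ≈ 5.8737e+06, ∠ ≈ 171.32°
|L| = 12500000 / 5.8737e+06 ≈ 2.1281
Gain = 20 log₁₀(2.1281) ≈ 6.56 dB
∠L = 0.00° − 171.32° = -171.32°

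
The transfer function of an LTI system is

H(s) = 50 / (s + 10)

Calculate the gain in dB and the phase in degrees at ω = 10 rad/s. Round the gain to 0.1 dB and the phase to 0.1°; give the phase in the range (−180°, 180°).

11.0 dB, -45.0°

At s = jω = j10:
pole (s+10): 10 + j10 → |·| = √(10²+10²) = √200 ≈ 14.142, ∠ = arctan(10/10) ≈ 45.00°
|H| = 50 / 14.142 ≈ 3.5356
Gain = 20 log₁₀(3.5356) ≈ 10.97 dB
∠H = 0.00° − 45.00° = -45.00°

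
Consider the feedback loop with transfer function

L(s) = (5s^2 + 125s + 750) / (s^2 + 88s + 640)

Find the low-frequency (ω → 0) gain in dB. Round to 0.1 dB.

L(0) = 750 / 640 ≈ 1.1719
20 log₁₀(1.1719) ≈ 1.38 dB

1.4 dB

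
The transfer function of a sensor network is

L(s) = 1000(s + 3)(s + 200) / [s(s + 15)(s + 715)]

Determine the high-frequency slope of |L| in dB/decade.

Each pole contributes −20 dB/decade at high frequency; each zero contributes +20 dB/decade.
Net: 2 zero(s) − 3 pole(s) → -20 dB/decade.

-20 dB/decade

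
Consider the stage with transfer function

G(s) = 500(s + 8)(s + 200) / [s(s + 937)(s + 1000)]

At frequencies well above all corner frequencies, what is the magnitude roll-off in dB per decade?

Each pole contributes −20 dB/decade at high frequency; each zero contributes +20 dB/decade.
Net: 2 zero(s) − 3 pole(s) → -20 dB/decade.

-20 dB/decade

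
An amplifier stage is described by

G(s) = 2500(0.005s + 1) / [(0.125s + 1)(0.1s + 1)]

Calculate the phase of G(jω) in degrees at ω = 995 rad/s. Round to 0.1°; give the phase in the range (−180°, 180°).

At ω = 995 rad/s:
zero (1 + j995·0.005) = 1 + j4.975 → |·| ≈ 5.0745, ∠ ≈ 78.63°
pole (1 + j995·0.125) = 1 + j124.375 → |·| ≈ 124.38, ∠ ≈ 89.54°
pole (1 + j995·0.1) = 1 + j99.5 → |·| ≈ 99.505, ∠ ≈ 89.42°
∠G = (78.63°) − (89.54° + 89.42°) = -100.33°

-100.3°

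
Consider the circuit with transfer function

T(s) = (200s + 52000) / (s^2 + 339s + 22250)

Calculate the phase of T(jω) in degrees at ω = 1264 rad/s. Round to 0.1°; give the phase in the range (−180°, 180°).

Substitute s = j1264:
Numerator: 200(j1264) + 52000 = 52000 + j252800
Denominator: (j1264)^2 + 339(j1264) + 22250 = -1575446 + j428496
|N| = √(52000² + 252800²) ≈ 2.5809e+05, ∠N ≈ 78.38°
|D| = √(1575446² + 428496²) ≈ 1.6327e+06, ∠D ≈ 164.78°
∠T = 78.38° − 164.78° = -86.40°

-86.4°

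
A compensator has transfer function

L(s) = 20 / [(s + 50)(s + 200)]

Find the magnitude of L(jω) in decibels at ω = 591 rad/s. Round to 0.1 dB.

-85.3 dB

At s = jω = j591:
pole (s+50): 50 + j591 → |·| = √(50²+591²) = √351781 ≈ 593.11, ∠ = arctan(591/50) ≈ 85.16°
pole (s+200): 200 + j591 → |·| = √(200²+591²) = √389281 ≈ 623.92, ∠ = arctan(591/200) ≈ 71.30°
|L| = 20 / 3.7005e+05 ≈ 5.4047e-05
Gain = 20 log₁₀(5.4047e-05) ≈ -85.34 dB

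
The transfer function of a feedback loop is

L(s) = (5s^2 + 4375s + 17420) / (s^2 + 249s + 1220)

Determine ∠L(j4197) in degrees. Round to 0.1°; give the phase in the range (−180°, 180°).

-8.4°

Substitute s = j4197:
Numerator: 5(j4197)^2 + 4375(j4197) + 17420 = -88056625 + j18361875
Denominator: (j4197)^2 + 249(j4197) + 1220 = -17613589 + j1045053
|N| = √(88056625² + 18361875²) ≈ 8.9951e+07, ∠N ≈ 168.22°
|D| = √(17613589² + 1045053²) ≈ 1.7645e+07, ∠D ≈ 176.60°
∠L = 168.22° − 176.60° = -8.38°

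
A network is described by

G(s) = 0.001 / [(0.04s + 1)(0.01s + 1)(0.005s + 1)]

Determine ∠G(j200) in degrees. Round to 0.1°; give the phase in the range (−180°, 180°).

168.7°

At ω = 200 rad/s:
pole (1 + j200·0.04) = 1 + j8 → |·| ≈ 8.0623, ∠ ≈ 82.87°
pole (1 + j200·0.01) = 1 + j2 → |·| ≈ 2.2361, ∠ ≈ 63.43°
pole (1 + j200·0.005) = 1 + j1 → |·| ≈ 1.4142, ∠ ≈ 45.00°
∠G = (0°) − (82.87° + 63.43° + 45.00°) = -191.30° ≡ 168.70° (principal value)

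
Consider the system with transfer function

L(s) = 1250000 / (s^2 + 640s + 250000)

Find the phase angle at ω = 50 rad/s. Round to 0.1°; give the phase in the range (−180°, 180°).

At s = jω = j50:
quadratic: (j50)² + 640·j50 + 250000 = 247500 + j32000 → |·| ≈ 2.4956e+05, ∠ ≈ 7.37°
∠L = 0.00° − 7.37° = -7.37°

-7.4°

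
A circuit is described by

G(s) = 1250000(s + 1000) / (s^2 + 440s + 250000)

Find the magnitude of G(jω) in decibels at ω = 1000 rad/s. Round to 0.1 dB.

66.2 dB

At s = jω = j1000:
zero (s+1000): 1000 + j1000 → |·| = √(1000²+1000²) = √2000000 ≈ 1414.2, ∠ = arctan(1000/1000) ≈ 45.00°
quadratic: (j1000)² + 440·j1000 + 250000 = -750000 + j440000 → |·| ≈ 8.6954e+05, ∠ ≈ 149.60°
|G| = 1250000 · 1414.2 / 8.6954e+05 ≈ 2033
Gain = 20 log₁₀(2033) ≈ 66.16 dB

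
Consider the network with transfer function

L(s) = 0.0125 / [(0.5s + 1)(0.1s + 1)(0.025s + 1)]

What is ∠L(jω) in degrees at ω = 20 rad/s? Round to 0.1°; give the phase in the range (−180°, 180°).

-174.3°

At ω = 20 rad/s:
pole (1 + j20·0.5) = 1 + j10 → |·| ≈ 10.05, ∠ ≈ 84.29°
pole (1 + j20·0.1) = 1 + j2 → |·| ≈ 2.2361, ∠ ≈ 63.43°
pole (1 + j20·0.025) = 1 + j0.5 → |·| ≈ 1.118, ∠ ≈ 26.57°
∠L = (0°) − (84.29° + 63.43° + 26.57°) = -174.29°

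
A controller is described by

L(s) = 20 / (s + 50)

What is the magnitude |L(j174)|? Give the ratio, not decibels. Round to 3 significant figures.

0.110

Substitute s = j174:
Numerator: 20 = 20 + j0
Denominator: (j174) + 50 = 50 + j174
|N| = √(20² + 0²) ≈ 20, ∠N ≈ 0.00°
|D| = √(50² + 174²) ≈ 181.04, ∠D ≈ 73.97°
|L| = 20 / 181.04 ≈ 0.11047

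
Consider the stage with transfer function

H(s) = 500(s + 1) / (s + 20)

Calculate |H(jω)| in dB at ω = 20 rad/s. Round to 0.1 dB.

51.0 dB

At s = jω = j20:
zero (s+1): 1 + j20 → |·| = √(1²+20²) = √401 ≈ 20.025, ∠ = arctan(20/1) ≈ 87.14°
pole (s+20): 20 + j20 → |·| = √(20²+20²) = √800 ≈ 28.284, ∠ = arctan(20/20) ≈ 45.00°
|H| = 500 · 20.025 / 28.284 ≈ 354
Gain = 20 log₁₀(354) ≈ 50.98 dB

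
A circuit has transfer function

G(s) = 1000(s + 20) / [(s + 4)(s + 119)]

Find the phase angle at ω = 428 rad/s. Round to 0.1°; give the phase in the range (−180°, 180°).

At s = jω = j428:
zero (s+20): 20 + j428 → |·| = √(20²+428²) = √183584 ≈ 428.47, ∠ = arctan(428/20) ≈ 87.32°
pole (s+4): 4 + j428 → |·| = √(4²+428²) = √183200 ≈ 428.02, ∠ = arctan(428/4) ≈ 89.46°
pole (s+119): 119 + j428 → |·| = √(119²+428²) = √197345 ≈ 444.24, ∠ = arctan(428/119) ≈ 74.46°
∠G = 87.32° − 163.92° = -76.60°

-76.6°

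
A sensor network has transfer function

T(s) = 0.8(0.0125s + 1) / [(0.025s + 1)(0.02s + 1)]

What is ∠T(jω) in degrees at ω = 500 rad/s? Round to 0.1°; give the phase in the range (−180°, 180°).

-88.8°

At ω = 500 rad/s:
zero (1 + j500·0.0125) = 1 + j6.25 → |·| ≈ 6.3295, ∠ ≈ 80.91°
pole (1 + j500·0.025) = 1 + j12.5 → |·| ≈ 12.54, ∠ ≈ 85.43°
pole (1 + j500·0.02) = 1 + j10 → |·| ≈ 10.05, ∠ ≈ 84.29°
∠T = (80.91°) − (85.43° + 84.29°) = -88.81°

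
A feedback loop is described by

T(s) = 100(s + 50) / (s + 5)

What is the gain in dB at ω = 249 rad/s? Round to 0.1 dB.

At s = jω = j249:
zero (s+50): 50 + j249 → |·| = √(50²+249²) = √64501 ≈ 253.97, ∠ = arctan(249/50) ≈ 78.65°
pole (s+5): 5 + j249 → |·| = √(5²+249²) = √62026 ≈ 249.05, ∠ = arctan(249/5) ≈ 88.85°
|T| = 100 · 253.97 / 249.05 ≈ 101.98
Gain = 20 log₁₀(101.98) ≈ 40.17 dB

40.2 dB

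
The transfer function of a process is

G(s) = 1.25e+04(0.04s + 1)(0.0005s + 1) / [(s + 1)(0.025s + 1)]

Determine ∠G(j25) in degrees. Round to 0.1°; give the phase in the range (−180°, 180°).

At ω = 25 rad/s:
zero (1 + j25·0.04) = 1 + j1 → |·| ≈ 1.4142, ∠ ≈ 45.00°
zero (1 + j25·0.0005) = 1 + j0.0125 → |·| ≈ 1.0001, ∠ ≈ 0.72°
pole (1 + j25·1) = 1 + j25 → |·| ≈ 25.02, ∠ ≈ 87.71°
pole (1 + j25·0.025) = 1 + j0.625 → |·| ≈ 1.1792, ∠ ≈ 32.01°
∠G = (45.00° + 0.72°) − (87.71° + 32.01°) = -74.00°

-74.0°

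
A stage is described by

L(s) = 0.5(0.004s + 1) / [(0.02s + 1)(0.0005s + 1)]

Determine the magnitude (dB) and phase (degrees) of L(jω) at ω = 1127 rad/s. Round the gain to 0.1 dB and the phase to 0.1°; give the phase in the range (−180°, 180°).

At ω = 1127 rad/s:
zero (1 + j1127·0.004) = 1 + j4.508 → |·| ≈ 4.6176, ∠ ≈ 77.49°
pole (1 + j1127·0.02) = 1 + j22.54 → |·| ≈ 22.562, ∠ ≈ 87.46°
pole (1 + j1127·0.0005) = 1 + j0.5635 → |·| ≈ 1.1478, ∠ ≈ 29.40°
|L| = 0.5 · 4.6176 / (22.562 · 1.1478) ≈ 0.089154
Gain = 20 log₁₀(0.089154) ≈ -21.00 dB
∠L = (77.49°) − (87.46° + 29.40°) = -39.37°

-21.0 dB, -39.4°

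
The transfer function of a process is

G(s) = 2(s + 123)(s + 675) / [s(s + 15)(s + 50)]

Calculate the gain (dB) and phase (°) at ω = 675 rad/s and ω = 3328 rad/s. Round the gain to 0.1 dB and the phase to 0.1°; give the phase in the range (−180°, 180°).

ω = 675: -47.4 dB, -139.8°; ω = 3328: -64.2 dB, -102.5°

At s = jω = j675:
zero (s+123): 123 + j675 → |·| = √(123²+675²) = √470754 ≈ 686.12, ∠ = arctan(675/123) ≈ 79.67°
zero (s+675): 675 + j675 → |·| = √(675²+675²) = √911250 ≈ 954.59, ∠ = arctan(675/675) ≈ 45.00°
pole (s+15): 15 + j675 → |·| = √(15²+675²) = √455850 ≈ 675.17, ∠ = arctan(675/15) ≈ 88.73°
pole (s+50): 50 + j675 → |·| = √(50²+675²) = √458125 ≈ 676.85, ∠ = arctan(675/50) ≈ 85.76°
pole at origin: |s| = 675, ∠ = 90.00° (in denominator)
|G| = 2 · 6.5496e+05 / 3.0847e+08 ≈ 0.0042465
Gain = 20 log₁₀(0.0042465) ≈ -47.44 dB
∠G = 124.67° − 264.49° = -139.82°

At s = jω = j3328:
zero (s+123): 123 + j3328 → |·| = √(123²+3328²) = √11090713 ≈ 3330.3, ∠ = arctan(3328/123) ≈ 87.88°
zero (s+675): 675 + j3328 → |·| = √(675²+3328²) = √11531209 ≈ 3395.8, ∠ = arctan(3328/675) ≈ 78.53°
pole (s+15): 15 + j3328 → |·| = √(15²+3328²) = √11075809 ≈ 3328, ∠ = arctan(3328/15) ≈ 89.74°
pole (s+50): 50 + j3328 → |·| = √(50²+3328²) = √11078084 ≈ 3328.4, ∠ = arctan(3328/50) ≈ 89.14°
pole at origin: |s| = 3328, ∠ = 90.00° (in denominator)
|G| = 2 · 1.1309e+07 / 3.6864e+10 ≈ 0.00061355
Gain = 20 log₁₀(0.00061355) ≈ -64.24 dB
∠G = 166.41° − 268.88° = -102.47°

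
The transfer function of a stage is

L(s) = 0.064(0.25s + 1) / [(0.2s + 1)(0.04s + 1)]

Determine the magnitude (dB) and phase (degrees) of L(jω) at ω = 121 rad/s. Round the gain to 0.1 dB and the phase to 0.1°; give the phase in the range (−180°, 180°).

At ω = 121 rad/s:
zero (1 + j121·0.25) = 1 + j30.25 → |·| ≈ 30.267, ∠ ≈ 88.11°
pole (1 + j121·0.2) = 1 + j24.2 → |·| ≈ 24.221, ∠ ≈ 87.63°
pole (1 + j121·0.04) = 1 + j4.84 → |·| ≈ 4.9422, ∠ ≈ 78.33°
|L| = 0.064 · 30.267 / (24.221 · 4.9422) ≈ 0.016182
Gain = 20 log₁₀(0.016182) ≈ -35.82 dB
∠L = (88.11°) − (87.63° + 78.33°) = -77.85°

-35.8 dB, -77.9°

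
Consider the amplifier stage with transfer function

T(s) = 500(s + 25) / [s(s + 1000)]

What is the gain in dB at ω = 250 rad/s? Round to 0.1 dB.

-6.2 dB

At s = jω = j250:
zero (s+25): 25 + j250 → |·| = √(25²+250²) = √63125 ≈ 251.25, ∠ = arctan(250/25) ≈ 84.29°
pole (s+1000): 1000 + j250 → |·| = √(1000²+250²) = √1062500 ≈ 1030.8, ∠ = arctan(250/1000) ≈ 14.04°
pole at origin: |s| = 250, ∠ = 90.00° (in denominator)
|T| = 500 · 251.25 / 2.577e+05 ≈ 0.48749
Gain = 20 log₁₀(0.48749) ≈ -6.24 dB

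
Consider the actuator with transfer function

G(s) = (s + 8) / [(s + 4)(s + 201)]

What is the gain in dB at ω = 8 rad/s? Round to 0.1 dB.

At s = jω = j8:
zero (s+8): 8 + j8 → |·| = √(8²+8²) = √128 ≈ 11.314, ∠ = arctan(8/8) ≈ 45.00°
pole (s+4): 4 + j8 → |·| = √(4²+8²) = √80 ≈ 8.9443, ∠ = arctan(8/4) ≈ 63.43°
pole (s+201): 201 + j8 → |·| = √(201²+8²) = √40465 ≈ 201.16, ∠ = arctan(8/201) ≈ 2.28°
|G| = 1 · 11.314 / 1799.2 ≈ 0.0062884
Gain = 20 log₁₀(0.0062884) ≈ -44.03 dB

-44.0 dB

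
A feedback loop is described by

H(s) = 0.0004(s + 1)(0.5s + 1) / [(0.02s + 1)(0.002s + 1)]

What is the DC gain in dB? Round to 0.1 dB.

H(0) = 0.0004 · 1 / 1 = 0.0004
20 log₁₀(0.0004) ≈ -67.96 dB

-68.0 dB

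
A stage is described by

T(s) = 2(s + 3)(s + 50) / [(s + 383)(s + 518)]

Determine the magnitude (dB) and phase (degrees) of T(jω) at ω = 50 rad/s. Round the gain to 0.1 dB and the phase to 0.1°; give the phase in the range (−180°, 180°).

At s = jω = j50:
zero (s+3): 3 + j50 → |·| = √(3²+50²) = √2509 ≈ 50.09, ∠ = arctan(50/3) ≈ 86.57°
zero (s+50): 50 + j50 → |·| = √(50²+50²) = √5000 ≈ 70.711, ∠ = arctan(50/50) ≈ 45.00°
pole (s+383): 383 + j50 → |·| = √(383²+50²) = √149189 ≈ 386.25, ∠ = arctan(50/383) ≈ 7.44°
pole (s+518): 518 + j50 → |·| = √(518²+50²) = √270824 ≈ 520.41, ∠ = arctan(50/518) ≈ 5.51°
|T| = 2 · 3541.9 / 2.0101e+05 ≈ 0.035241
Gain = 20 log₁₀(0.035241) ≈ -29.06 dB
∠T = 131.57° − 12.95° = 118.62°

-29.1 dB, 118.6°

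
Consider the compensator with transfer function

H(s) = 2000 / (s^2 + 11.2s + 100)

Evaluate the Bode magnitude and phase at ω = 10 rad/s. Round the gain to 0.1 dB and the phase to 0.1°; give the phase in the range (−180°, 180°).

25.0 dB, -90.0°

At s = jω = j10:
quadratic: (j10)² + 11.2·j10 + 100 = 0 + j112 → |·| ≈ 112, ∠ ≈ 90.00°
|H| = 2000 / 112 ≈ 17.857
Gain = 20 log₁₀(17.857) ≈ 25.04 dB
∠H = 0.00° − 90.00° = -90.00°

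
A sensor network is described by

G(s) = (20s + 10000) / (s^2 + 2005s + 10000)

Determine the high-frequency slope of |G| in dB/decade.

Each pole contributes −20 dB/decade at high frequency; each zero contributes +20 dB/decade.
Net: 1 zero(s) − 2 pole(s) → -20 dB/decade.

-20 dB/decade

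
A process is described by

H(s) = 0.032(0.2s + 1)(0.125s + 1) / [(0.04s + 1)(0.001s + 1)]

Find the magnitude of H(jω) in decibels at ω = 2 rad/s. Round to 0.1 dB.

At ω = 2 rad/s:
zero (1 + j2·0.2) = 1 + j0.4 → |·| ≈ 1.077, ∠ ≈ 21.80°
zero (1 + j2·0.125) = 1 + j0.25 → |·| ≈ 1.0308, ∠ ≈ 14.04°
pole (1 + j2·0.04) = 1 + j0.08 → |·| ≈ 1.0032, ∠ ≈ 4.57°
pole (1 + j2·0.001) = 1 + j0.002 → |·| ≈ 1, ∠ ≈ 0.11°
|H| = 0.032 · 1.077 · 1.0308 / (1.0032 · 1) ≈ 0.035412
Gain = 20 log₁₀(0.035412) ≈ -29.02 dB

-29.0 dB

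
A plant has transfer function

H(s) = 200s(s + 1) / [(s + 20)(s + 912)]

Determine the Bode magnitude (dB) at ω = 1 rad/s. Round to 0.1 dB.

At s = jω = j1:
zero (s+1): 1 + j1 → |·| = √(1²+1²) = √2 ≈ 1.4142, ∠ = arctan(1/1) ≈ 45.00°
zero at origin: s = j1 → |·| = 1, ∠ = 90.00°
pole (s+20): 20 + j1 → |·| = √(20²+1²) = √401 ≈ 20.025, ∠ = arctan(1/20) ≈ 2.86°
pole (s+912): 912 + j1 → |·| = √(912²+1²) = √831745 ≈ 912, ∠ = arctan(1/912) ≈ 0.06°
|H| = 200 · 1.4142 / 18263 ≈ 0.015487
Gain = 20 log₁₀(0.015487) ≈ -36.20 dB

-36.2 dB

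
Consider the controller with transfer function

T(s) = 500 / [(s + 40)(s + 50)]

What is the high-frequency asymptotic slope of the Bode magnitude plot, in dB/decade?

-40 dB/decade

Each pole contributes −20 dB/decade at high frequency; each zero contributes +20 dB/decade.
Net: 0 zero(s) − 2 pole(s) → -40 dB/decade.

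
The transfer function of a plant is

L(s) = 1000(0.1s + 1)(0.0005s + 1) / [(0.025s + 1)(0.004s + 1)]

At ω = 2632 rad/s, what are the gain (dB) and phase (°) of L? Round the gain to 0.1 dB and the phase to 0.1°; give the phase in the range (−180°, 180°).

At ω = 2632 rad/s:
zero (1 + j2632·0.1) = 1 + j263.2 → |·| ≈ 263.2, ∠ ≈ 89.78°
zero (1 + j2632·0.0005) = 1 + j1.316 → |·| ≈ 1.6528, ∠ ≈ 52.77°
pole (1 + j2632·0.025) = 1 + j65.8 → |·| ≈ 65.808, ∠ ≈ 89.13°
pole (1 + j2632·0.004) = 1 + j10.528 → |·| ≈ 10.575, ∠ ≈ 84.57°
|L| = 1000 · 263.2 · 1.6528 / (65.808 · 10.575) ≈ 625.1
Gain = 20 log₁₀(625.1) ≈ 55.92 dB
∠L = (89.78° + 52.77°) − (89.13° + 84.57°) = -31.15°

55.9 dB, -31.2°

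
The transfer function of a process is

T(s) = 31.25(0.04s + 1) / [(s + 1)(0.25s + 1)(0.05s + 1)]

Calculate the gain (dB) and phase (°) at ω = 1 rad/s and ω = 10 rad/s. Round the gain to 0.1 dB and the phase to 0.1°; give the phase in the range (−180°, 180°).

ω = 1: 26.6 dB, -59.6°; ω = 10: 0.9 dB, -157.3°

At ω = 1 rad/s:
zero (1 + j1·0.04) = 1 + j0.04 → |·| ≈ 1.0008, ∠ ≈ 2.29°
pole (1 + j1·1) = 1 + j1 → |·| ≈ 1.4142, ∠ ≈ 45.00°
pole (1 + j1·0.25) = 1 + j0.25 → |·| ≈ 1.0308, ∠ ≈ 14.04°
pole (1 + j1·0.05) = 1 + j0.05 → |·| ≈ 1.0012, ∠ ≈ 2.86°
|T| = 31.25 · 1.0008 / (1.4142 · 1.0308 · 1.0012) ≈ 21.428
Gain = 20 log₁₀(21.428) ≈ 26.62 dB
∠T = (2.29°) − (45.00° + 14.04° + 2.86°) = -59.61°

At ω = 10 rad/s:
zero (1 + j10·0.04) = 1 + j0.4 → |·| ≈ 1.077, ∠ ≈ 21.80°
pole (1 + j10·1) = 1 + j10 → |·| ≈ 10.05, ∠ ≈ 84.29°
pole (1 + j10·0.25) = 1 + j2.5 → |·| ≈ 2.6926, ∠ ≈ 68.20°
pole (1 + j10·0.05) = 1 + j0.5 → |·| ≈ 1.118, ∠ ≈ 26.57°
|T| = 31.25 · 1.077 / (10.05 · 2.6926 · 1.118) ≈ 1.1125
Gain = 20 log₁₀(1.1125) ≈ 0.93 dB
∠T = (21.80°) − (84.29° + 68.20° + 26.57°) = -157.26°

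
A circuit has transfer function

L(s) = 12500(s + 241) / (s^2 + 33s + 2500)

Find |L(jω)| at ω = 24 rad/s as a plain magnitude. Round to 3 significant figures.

At s = jω = j24:
zero (s+241): 241 + j24 → |·| = √(241²+24²) = √58657 ≈ 242.19, ∠ = arctan(24/241) ≈ 5.69°
quadratic: (j24)² + 33·j24 + 2500 = 1924 + j792 → |·| ≈ 2080.6, ∠ ≈ 22.37°
|L| = 12500 · 242.19 / 2080.6 ≈ 1455

1.46e+03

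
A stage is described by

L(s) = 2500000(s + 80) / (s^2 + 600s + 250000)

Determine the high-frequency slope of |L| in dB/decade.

-20 dB/decade

Each pole contributes −20 dB/decade at high frequency; each zero contributes +20 dB/decade.
Net: 1 zero(s) − 2 pole(s) → -20 dB/decade.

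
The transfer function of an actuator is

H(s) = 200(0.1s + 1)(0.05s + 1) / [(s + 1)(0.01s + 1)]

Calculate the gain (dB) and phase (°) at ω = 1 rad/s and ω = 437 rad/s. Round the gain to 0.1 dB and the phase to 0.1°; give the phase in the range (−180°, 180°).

ω = 1: 43.1 dB, -37.0°; ω = 437: 39.8 dB, 9.1°

At ω = 1 rad/s:
zero (1 + j1·0.1) = 1 + j0.1 → |·| ≈ 1.005, ∠ ≈ 5.71°
zero (1 + j1·0.05) = 1 + j0.05 → |·| ≈ 1.0012, ∠ ≈ 2.86°
pole (1 + j1·1) = 1 + j1 → |·| ≈ 1.4142, ∠ ≈ 45.00°
pole (1 + j1·0.01) = 1 + j0.01 → |·| ≈ 1, ∠ ≈ 0.57°
|H| = 200 · 1.005 · 1.0012 / (1.4142 · 1) ≈ 142.3
Gain = 20 log₁₀(142.3) ≈ 43.06 dB
∠H = (5.71° + 2.86°) − (45.00° + 0.57°) = -37.00°

At ω = 437 rad/s:
zero (1 + j437·0.1) = 1 + j43.7 → |·| ≈ 43.711, ∠ ≈ 88.69°
zero (1 + j437·0.05) = 1 + j21.85 → |·| ≈ 21.873, ∠ ≈ 87.38°
pole (1 + j437·1) = 1 + j437 → |·| ≈ 437, ∠ ≈ 89.87°
pole (1 + j437·0.01) = 1 + j4.37 → |·| ≈ 4.483, ∠ ≈ 77.11°
|H| = 200 · 43.711 · 21.873 / (437 · 4.483) ≈ 97.607
Gain = 20 log₁₀(97.607) ≈ 39.79 dB
∠H = (88.69° + 87.38°) − (89.87° + 77.11°) = 9.09°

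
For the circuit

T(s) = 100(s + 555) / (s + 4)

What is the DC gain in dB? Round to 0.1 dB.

T(0) = 100·555 / (4) = 13875
20 log₁₀(13875) ≈ 82.84 dB

82.8 dB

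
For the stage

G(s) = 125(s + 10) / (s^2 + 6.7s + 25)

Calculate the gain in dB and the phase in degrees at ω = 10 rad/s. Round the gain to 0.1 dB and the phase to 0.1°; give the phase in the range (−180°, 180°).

24.9 dB, -93.2°

At s = jω = j10:
zero (s+10): 10 + j10 → |·| = √(10²+10²) = √200 ≈ 14.142, ∠ = arctan(10/10) ≈ 45.00°
quadratic: (j10)² + 6.7·j10 + 25 = -75 + j67 → |·| ≈ 100.57, ∠ ≈ 138.22°
|G| = 125 · 14.142 / 100.57 ≈ 17.577
Gain = 20 log₁₀(17.577) ≈ 24.90 dB
∠G = 45.00° − 138.22° = -93.22°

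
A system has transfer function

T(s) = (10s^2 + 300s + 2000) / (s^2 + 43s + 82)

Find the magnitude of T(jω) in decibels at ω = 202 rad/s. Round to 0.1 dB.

Substitute s = j202:
Numerator: 10(j202)^2 + 300(j202) + 2000 = -406040 + j60600
Denominator: (j202)^2 + 43(j202) + 82 = -40722 + j8686
|N| = √(406040² + 60600²) ≈ 4.1054e+05, ∠N ≈ 171.51°
|D| = √(40722² + 8686²) ≈ 41638, ∠D ≈ 167.96°
|T| = 4.1054e+05 / 41638 ≈ 9.8597
Gain = 20 log₁₀(9.8597) ≈ 19.88 dB

19.9 dB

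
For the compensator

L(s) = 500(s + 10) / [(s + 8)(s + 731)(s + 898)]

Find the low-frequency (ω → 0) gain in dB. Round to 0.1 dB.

L(0) = 500·10 / (8·731·898) ≈ 0.00095211
20 log₁₀(0.00095211) ≈ -60.43 dB

-60.4 dB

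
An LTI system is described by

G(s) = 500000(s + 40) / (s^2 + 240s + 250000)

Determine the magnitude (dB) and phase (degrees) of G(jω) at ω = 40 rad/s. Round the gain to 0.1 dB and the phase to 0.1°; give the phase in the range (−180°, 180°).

41.1 dB, 42.8°

At s = jω = j40:
zero (s+40): 40 + j40 → |·| = √(40²+40²) = √3200 ≈ 56.569, ∠ = arctan(40/40) ≈ 45.00°
quadratic: (j40)² + 240·j40 + 250000 = 248400 + j9600 → |·| ≈ 2.4859e+05, ∠ ≈ 2.21°
|G| = 500000 · 56.569 / 2.4859e+05 ≈ 113.78
Gain = 20 log₁₀(113.78) ≈ 41.12 dB
∠G = 45.00° − 2.21° = 42.79°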